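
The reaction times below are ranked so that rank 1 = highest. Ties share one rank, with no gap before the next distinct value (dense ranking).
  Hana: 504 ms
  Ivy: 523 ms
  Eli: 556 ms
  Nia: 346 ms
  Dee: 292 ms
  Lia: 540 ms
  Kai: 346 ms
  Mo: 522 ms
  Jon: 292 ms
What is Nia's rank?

6

Sorted (descending): 556, 540, 523, 522, 504, 346, 346, 292, 292
The 2 values of 346 share dense rank 6.
The 2 values of 292 share dense rank 7.
Remaining distinct values take the next consecutive integers.
Nia has value 346 ms → rank 6.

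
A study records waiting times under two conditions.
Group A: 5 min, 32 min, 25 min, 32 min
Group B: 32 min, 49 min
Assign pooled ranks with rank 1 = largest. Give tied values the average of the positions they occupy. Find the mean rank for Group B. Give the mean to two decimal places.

Sorted (descending): 49, 32, 32, 32, 25, 5
The 3 values of 32 occupy positions 2–4 → average rank 3.
Group B values → pooled ranks: 32→3, 49→1
Mean rank = (3 + 1) / 2 = 2.00

2.00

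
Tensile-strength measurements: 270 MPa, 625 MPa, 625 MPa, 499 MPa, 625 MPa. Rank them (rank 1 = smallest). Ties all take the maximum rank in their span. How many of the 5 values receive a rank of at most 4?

2

Sorted (ascending): 270, 499, 625, 625, 625
The 3 values of 625 occupy positions 3–5 → each gets rank 5.
Ranks ≤ 4: {1, 2} → 2 values.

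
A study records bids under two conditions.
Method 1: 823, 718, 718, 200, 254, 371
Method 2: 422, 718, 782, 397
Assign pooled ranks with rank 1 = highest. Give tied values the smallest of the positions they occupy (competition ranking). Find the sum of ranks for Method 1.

Sorted (descending): 823, 782, 718, 718, 718, 422, 397, 371, 254, 200
The 3 values of 718 occupy positions 3–5 → each gets rank 3.
Method 1 values → pooled ranks: 823→1, 718→3, 718→3, 200→10, 254→9, 371→8
Rank sum = 1 + 3 + 3 + 10 + 9 + 8 = 34

34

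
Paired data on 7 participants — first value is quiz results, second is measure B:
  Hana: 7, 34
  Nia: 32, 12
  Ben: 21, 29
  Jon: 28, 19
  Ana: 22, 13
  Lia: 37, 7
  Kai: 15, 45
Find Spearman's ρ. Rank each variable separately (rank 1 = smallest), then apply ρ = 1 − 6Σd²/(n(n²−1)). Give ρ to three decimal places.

-0.929

Ranks of variable 1: 1, 6, 3, 5, 4, 7, 2
Ranks of variable 2: 6, 2, 5, 4, 3, 1, 7
d = r₁ − r₂: -5, 4, -2, 1, 1, 6, -5
d²: 25, 16, 4, 1, 1, 36, 25; Σd² = 108
ρ = 1 − 6·108/(7·48) = 1 − 648/336 = -0.929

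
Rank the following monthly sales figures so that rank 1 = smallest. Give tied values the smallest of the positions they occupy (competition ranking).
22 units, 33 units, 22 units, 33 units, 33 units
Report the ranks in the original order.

1, 3, 1, 3, 3

Sorted (ascending): 22, 22, 33, 33, 33
The 2 values of 22 occupy positions 1–2 → each gets rank 1.
The 3 values of 33 occupy positions 3–5 → each gets rank 3.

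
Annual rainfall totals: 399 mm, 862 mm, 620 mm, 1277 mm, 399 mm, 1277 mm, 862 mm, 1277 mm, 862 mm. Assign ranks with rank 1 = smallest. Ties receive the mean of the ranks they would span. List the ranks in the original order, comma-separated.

1.5, 5, 3, 8, 1.5, 8, 5, 8, 5

Sorted (ascending): 399, 399, 620, 862, 862, 862, 1277, 1277, 1277
The 2 values of 399 occupy positions 1–2 → average rank (1+2)/2 = 1.5.
The 3 values of 862 occupy positions 4–6 → average rank 5.
The 3 values of 1277 occupy positions 7–9 → average rank 8.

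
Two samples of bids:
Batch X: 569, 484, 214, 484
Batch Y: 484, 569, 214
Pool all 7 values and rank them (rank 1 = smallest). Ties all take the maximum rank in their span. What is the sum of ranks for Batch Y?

Sorted (ascending): 214, 214, 484, 484, 484, 569, 569
The 2 values of 214 occupy positions 1–2 → each gets rank 2.
The 3 values of 484 occupy positions 3–5 → each gets rank 5.
The 2 values of 569 occupy positions 6–7 → each gets rank 7.
Batch Y values → pooled ranks: 484→5, 569→7, 214→2
Rank sum = 5 + 7 + 2 = 14

14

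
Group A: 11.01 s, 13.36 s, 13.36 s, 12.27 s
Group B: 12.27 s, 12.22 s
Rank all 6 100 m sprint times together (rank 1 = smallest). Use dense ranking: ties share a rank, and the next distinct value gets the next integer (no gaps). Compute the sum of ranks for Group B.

5

Sorted (ascending): 11.01, 12.22, 12.27, 12.27, 13.36, 13.36
The 2 values of 12.27 share dense rank 3.
The 2 values of 13.36 share dense rank 4.
Remaining distinct values take the next consecutive integers.
Group B values → pooled ranks: 12.27→3, 12.22→2
Rank sum = 3 + 2 = 5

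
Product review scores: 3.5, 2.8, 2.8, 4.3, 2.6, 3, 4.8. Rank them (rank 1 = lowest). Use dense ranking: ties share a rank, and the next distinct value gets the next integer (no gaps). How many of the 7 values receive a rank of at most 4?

Sorted (ascending): 2.6, 2.8, 2.8, 3, 3.5, 4.3, 4.8
The 2 values of 2.8 share dense rank 2.
Remaining distinct values take the next consecutive integers.
Ranks ≤ 4: {1, 2, 2, 3, 4} → 5 values.

5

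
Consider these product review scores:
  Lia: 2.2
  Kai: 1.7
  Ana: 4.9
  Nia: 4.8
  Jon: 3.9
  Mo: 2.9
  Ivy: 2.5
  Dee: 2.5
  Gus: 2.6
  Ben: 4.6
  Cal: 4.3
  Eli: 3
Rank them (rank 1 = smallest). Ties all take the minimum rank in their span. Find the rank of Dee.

Sorted (ascending): 1.7, 2.2, 2.5, 2.5, 2.6, 2.9, 3, 3.9, 4.3, 4.6, 4.8, 4.9
The 2 values of 2.5 occupy positions 3–4 → each gets rank 3.
Dee has value 2.5 → rank 3.

3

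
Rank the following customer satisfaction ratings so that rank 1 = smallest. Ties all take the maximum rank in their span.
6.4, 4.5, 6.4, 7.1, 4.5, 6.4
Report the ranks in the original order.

5, 2, 5, 6, 2, 5

Sorted (ascending): 4.5, 4.5, 6.4, 6.4, 6.4, 7.1
The 2 values of 4.5 occupy positions 1–2 → each gets rank 2.
The 3 values of 6.4 occupy positions 3–5 → each gets rank 5.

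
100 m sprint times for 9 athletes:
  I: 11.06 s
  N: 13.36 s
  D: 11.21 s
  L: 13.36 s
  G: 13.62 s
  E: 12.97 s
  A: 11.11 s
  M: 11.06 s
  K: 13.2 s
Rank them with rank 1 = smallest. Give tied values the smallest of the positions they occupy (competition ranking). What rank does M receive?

Sorted (ascending): 11.06, 11.06, 11.11, 11.21, 12.97, 13.2, 13.36, 13.36, 13.62
The 2 values of 11.06 occupy positions 1–2 → each gets rank 1.
The 2 values of 13.36 occupy positions 7–8 → each gets rank 7.
M has value 11.06 s → rank 1.

1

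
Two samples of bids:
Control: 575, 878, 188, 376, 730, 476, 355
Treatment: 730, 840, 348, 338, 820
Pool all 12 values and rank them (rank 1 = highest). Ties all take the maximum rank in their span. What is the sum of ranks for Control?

Sorted (descending): 878, 840, 820, 730, 730, 575, 476, 376, 355, 348, 338, 188
The 2 values of 730 occupy positions 4–5 → each gets rank 5.
Control values → pooled ranks: 575→6, 878→1, 188→12, 376→8, 730→5, 476→7, 355→9
Rank sum = 6 + 1 + 12 + 8 + 5 + 7 + 9 = 48

48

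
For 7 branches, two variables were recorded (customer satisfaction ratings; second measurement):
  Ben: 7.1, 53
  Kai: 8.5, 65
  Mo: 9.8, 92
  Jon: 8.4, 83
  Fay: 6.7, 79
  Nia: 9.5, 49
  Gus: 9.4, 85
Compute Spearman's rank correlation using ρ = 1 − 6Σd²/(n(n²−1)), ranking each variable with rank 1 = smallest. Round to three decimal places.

Ranks of variable 1: 2, 4, 7, 3, 1, 6, 5
Ranks of variable 2: 2, 3, 7, 5, 4, 1, 6
d = r₁ − r₂: 0, 1, 0, -2, -3, 5, -1
d²: 0, 1, 0, 4, 9, 25, 1; Σd² = 40
ρ = 1 − 6·40/(7·48) = 1 − 240/336 = 0.286

0.286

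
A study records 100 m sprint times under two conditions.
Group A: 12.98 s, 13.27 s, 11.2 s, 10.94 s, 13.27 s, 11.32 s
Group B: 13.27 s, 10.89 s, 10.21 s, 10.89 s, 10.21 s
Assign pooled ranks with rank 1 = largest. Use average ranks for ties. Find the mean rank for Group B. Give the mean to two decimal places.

8.00

Sorted (descending): 13.27, 13.27, 13.27, 12.98, 11.32, 11.2, 10.94, 10.89, 10.89, 10.21, 10.21
The 3 values of 13.27 occupy positions 1–3 → average rank 2.
The 2 values of 10.89 occupy positions 8–9 → average rank (8+9)/2 = 8.5.
The 2 values of 10.21 occupy positions 10–11 → average rank (10+11)/2 = 10.5.
Group B values → pooled ranks: 13.27→2, 10.89→8.5, 10.21→10.5, 10.89→8.5, 10.21→10.5
Mean rank = (2 + 8.5 + 10.5 + 8.5 + 10.5) / 5 = 8.00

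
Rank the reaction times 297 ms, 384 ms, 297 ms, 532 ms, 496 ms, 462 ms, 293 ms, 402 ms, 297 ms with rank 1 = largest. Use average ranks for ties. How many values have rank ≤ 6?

Sorted (descending): 532, 496, 462, 402, 384, 297, 297, 297, 293
The 3 values of 297 occupy positions 6–8 → average rank 7.
Ranks ≤ 6: {1, 2, 3, 4, 5} → 5 values.

5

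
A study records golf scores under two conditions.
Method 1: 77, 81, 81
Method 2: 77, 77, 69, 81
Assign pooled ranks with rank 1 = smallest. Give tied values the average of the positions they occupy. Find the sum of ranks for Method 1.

15

Sorted (ascending): 69, 77, 77, 77, 81, 81, 81
The 3 values of 77 occupy positions 2–4 → average rank 3.
The 3 values of 81 occupy positions 5–7 → average rank 6.
Method 1 values → pooled ranks: 77→3, 81→6, 81→6
Rank sum = 3 + 6 + 6 = 15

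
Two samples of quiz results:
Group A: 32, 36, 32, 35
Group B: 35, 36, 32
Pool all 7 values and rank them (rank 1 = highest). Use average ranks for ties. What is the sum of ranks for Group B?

11

Sorted (descending): 36, 36, 35, 35, 32, 32, 32
The 2 values of 36 occupy positions 1–2 → average rank (1+2)/2 = 1.5.
The 2 values of 35 occupy positions 3–4 → average rank (3+4)/2 = 3.5.
The 3 values of 32 occupy positions 5–7 → average rank 6.
Group B values → pooled ranks: 35→3.5, 36→1.5, 32→6
Rank sum = 3.5 + 1.5 + 6 = 11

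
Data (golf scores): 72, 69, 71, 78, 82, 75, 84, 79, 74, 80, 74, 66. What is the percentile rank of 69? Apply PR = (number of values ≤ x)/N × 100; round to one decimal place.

N = 12.
Strictly below 69: 1. Equal to 69: 1.
PR = 2/12 × 100 = 16.7

16.7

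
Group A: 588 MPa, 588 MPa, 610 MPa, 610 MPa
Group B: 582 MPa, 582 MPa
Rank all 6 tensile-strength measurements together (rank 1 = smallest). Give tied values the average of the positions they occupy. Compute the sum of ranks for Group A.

18

Sorted (ascending): 582, 582, 588, 588, 610, 610
The 2 values of 582 occupy positions 1–2 → average rank (1+2)/2 = 1.5.
The 2 values of 588 occupy positions 3–4 → average rank (3+4)/2 = 3.5.
The 2 values of 610 occupy positions 5–6 → average rank (5+6)/2 = 5.5.
Group A values → pooled ranks: 588→3.5, 588→3.5, 610→5.5, 610→5.5
Rank sum = 3.5 + 3.5 + 5.5 + 5.5 = 18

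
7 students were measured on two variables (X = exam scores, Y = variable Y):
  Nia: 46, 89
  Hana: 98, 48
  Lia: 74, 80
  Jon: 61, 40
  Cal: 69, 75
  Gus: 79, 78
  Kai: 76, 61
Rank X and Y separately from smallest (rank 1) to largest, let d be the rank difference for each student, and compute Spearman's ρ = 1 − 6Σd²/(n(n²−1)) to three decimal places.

Ranks of variable 1: 1, 7, 4, 2, 3, 6, 5
Ranks of variable 2: 7, 2, 6, 1, 4, 5, 3
d = r₁ − r₂: -6, 5, -2, 1, -1, 1, 2
d²: 36, 25, 4, 1, 1, 1, 4; Σd² = 72
ρ = 1 − 6·72/(7·48) = 1 − 432/336 = -0.286

-0.286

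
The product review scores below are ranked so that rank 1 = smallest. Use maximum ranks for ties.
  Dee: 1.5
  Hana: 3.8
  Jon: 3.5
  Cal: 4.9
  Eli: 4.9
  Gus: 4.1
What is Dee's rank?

1

Sorted (ascending): 1.5, 3.5, 3.8, 4.1, 4.9, 4.9
The 2 values of 4.9 occupy positions 5–6 → each gets rank 6.
Dee has value 1.5 → rank 1.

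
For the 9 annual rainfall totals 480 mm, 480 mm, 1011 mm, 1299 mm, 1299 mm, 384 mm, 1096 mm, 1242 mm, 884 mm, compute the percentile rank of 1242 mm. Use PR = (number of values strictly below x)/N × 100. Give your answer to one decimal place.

N = 9.
Strictly below 1242: 6. Equal to 1242: 1.
PR = 6/9 × 100 = 66.7

66.7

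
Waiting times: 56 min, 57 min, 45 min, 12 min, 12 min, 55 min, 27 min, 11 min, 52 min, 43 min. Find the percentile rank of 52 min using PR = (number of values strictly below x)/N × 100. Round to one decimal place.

N = 10.
Strictly below 52: 6. Equal to 52: 1.
PR = 6/10 × 100 = 60.0

60.0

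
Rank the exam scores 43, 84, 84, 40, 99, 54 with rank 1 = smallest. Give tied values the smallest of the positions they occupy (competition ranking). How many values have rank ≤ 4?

5

Sorted (ascending): 40, 43, 54, 84, 84, 99
The 2 values of 84 occupy positions 4–5 → each gets rank 4.
Ranks ≤ 4: {1, 2, 3, 4, 4} → 5 values.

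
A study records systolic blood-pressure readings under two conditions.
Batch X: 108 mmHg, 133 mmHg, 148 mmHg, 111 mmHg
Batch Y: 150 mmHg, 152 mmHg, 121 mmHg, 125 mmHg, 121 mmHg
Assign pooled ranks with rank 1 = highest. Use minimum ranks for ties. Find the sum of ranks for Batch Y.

Sorted (descending): 152, 150, 148, 133, 125, 121, 121, 111, 108
The 2 values of 121 occupy positions 6–7 → each gets rank 6.
Batch Y values → pooled ranks: 150→2, 152→1, 121→6, 125→5, 121→6
Rank sum = 2 + 1 + 6 + 5 + 6 = 20

20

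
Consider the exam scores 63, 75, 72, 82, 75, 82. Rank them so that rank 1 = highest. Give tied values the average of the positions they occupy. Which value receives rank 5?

Sorted (descending): 82, 82, 75, 75, 72, 63
The 2 values of 82 occupy positions 1–2 → average rank (1+2)/2 = 1.5.
The 2 values of 75 occupy positions 3–4 → average rank (3+4)/2 = 3.5.
Rank 5 → value 72.

72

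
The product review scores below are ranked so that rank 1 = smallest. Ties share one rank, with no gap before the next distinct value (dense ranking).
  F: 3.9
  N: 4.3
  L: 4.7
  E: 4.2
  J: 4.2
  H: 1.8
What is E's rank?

Sorted (ascending): 1.8, 3.9, 4.2, 4.2, 4.3, 4.7
The 2 values of 4.2 share dense rank 3.
Remaining distinct values take the next consecutive integers.
E has value 4.2 → rank 3.

3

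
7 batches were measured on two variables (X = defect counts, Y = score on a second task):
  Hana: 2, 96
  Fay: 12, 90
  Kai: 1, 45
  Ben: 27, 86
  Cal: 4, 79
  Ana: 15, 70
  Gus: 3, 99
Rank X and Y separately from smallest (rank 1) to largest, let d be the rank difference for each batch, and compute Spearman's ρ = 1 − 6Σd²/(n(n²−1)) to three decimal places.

-0.036

Ranks of variable 1: 2, 5, 1, 7, 4, 6, 3
Ranks of variable 2: 6, 5, 1, 4, 3, 2, 7
d = r₁ − r₂: -4, 0, 0, 3, 1, 4, -4
d²: 16, 0, 0, 9, 1, 16, 16; Σd² = 58
ρ = 1 − 6·58/(7·48) = 1 − 348/336 = -0.036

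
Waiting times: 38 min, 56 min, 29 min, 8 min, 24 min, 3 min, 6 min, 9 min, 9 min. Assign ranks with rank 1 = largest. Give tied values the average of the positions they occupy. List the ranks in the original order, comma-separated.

Sorted (descending): 56, 38, 29, 24, 9, 9, 8, 6, 3
The 2 values of 9 occupy positions 5–6 → average rank (5+6)/2 = 5.5.

2, 1, 3, 7, 4, 9, 8, 5.5, 5.5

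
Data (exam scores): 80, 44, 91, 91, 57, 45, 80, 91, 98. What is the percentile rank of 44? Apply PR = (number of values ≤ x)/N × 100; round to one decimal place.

11.1

N = 9.
Strictly below 44: 0. Equal to 44: 1.
PR = 1/9 × 100 = 11.1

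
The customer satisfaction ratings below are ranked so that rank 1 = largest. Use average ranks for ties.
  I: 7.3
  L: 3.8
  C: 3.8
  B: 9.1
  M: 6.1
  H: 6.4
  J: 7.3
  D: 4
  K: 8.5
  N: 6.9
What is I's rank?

3.5

Sorted (descending): 9.1, 8.5, 7.3, 7.3, 6.9, 6.4, 6.1, 4, 3.8, 3.8
The 2 values of 7.3 occupy positions 3–4 → average rank (3+4)/2 = 3.5.
The 2 values of 3.8 occupy positions 9–10 → average rank (9+10)/2 = 9.5.
I has value 7.3 → rank 3.5.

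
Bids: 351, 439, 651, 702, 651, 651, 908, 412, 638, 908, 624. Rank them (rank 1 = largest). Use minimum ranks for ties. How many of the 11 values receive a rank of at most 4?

6

Sorted (descending): 908, 908, 702, 651, 651, 651, 638, 624, 439, 412, 351
The 2 values of 908 occupy positions 1–2 → each gets rank 1.
The 3 values of 651 occupy positions 4–6 → each gets rank 4.
Ranks ≤ 4: {1, 1, 3, 4, 4, 4} → 6 values.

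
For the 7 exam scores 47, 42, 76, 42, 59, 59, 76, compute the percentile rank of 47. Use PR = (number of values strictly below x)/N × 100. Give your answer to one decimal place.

N = 7.
Strictly below 47: 2. Equal to 47: 1.
PR = 2/7 × 100 = 28.6

28.6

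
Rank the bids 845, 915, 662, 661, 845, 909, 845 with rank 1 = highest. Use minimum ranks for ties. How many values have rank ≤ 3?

Sorted (descending): 915, 909, 845, 845, 845, 662, 661
The 3 values of 845 occupy positions 3–5 → each gets rank 3.
Ranks ≤ 3: {1, 2, 3, 3, 3} → 5 values.

5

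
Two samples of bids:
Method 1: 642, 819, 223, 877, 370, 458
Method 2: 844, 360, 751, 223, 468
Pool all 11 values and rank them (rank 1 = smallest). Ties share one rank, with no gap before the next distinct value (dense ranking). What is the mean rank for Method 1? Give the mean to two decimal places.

5.33

Sorted (ascending): 223, 223, 360, 370, 458, 468, 642, 751, 819, 844, 877
The 2 values of 223 share dense rank 1.
Remaining distinct values take the next consecutive integers.
Method 1 values → pooled ranks: 642→6, 819→8, 223→1, 877→10, 370→3, 458→4
Mean rank = (6 + 8 + 1 + 10 + 3 + 4) / 6 = 5.33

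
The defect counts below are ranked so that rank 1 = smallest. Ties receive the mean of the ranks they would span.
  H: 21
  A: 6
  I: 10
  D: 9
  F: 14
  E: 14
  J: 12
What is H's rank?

7

Sorted (ascending): 6, 9, 10, 12, 14, 14, 21
The 2 values of 14 occupy positions 5–6 → average rank (5+6)/2 = 5.5.
H has value 21 → rank 7.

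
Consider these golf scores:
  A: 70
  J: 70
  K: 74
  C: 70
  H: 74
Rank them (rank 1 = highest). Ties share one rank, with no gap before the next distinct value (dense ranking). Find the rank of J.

2

Sorted (descending): 74, 74, 70, 70, 70
The 2 values of 74 share dense rank 1.
The 3 values of 70 share dense rank 2.
J has value 70 → rank 2.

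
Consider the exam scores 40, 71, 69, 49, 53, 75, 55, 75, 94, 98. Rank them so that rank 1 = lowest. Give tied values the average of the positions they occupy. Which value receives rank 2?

Sorted (ascending): 40, 49, 53, 55, 69, 71, 75, 75, 94, 98
The 2 values of 75 occupy positions 7–8 → average rank (7+8)/2 = 7.5.
Rank 2 → value 49.

49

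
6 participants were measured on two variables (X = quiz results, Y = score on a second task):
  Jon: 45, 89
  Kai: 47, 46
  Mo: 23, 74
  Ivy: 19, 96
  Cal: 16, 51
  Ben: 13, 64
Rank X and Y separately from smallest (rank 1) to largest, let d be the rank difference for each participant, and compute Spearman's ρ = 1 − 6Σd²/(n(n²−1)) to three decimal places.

-0.086

Ranks of variable 1: 5, 6, 4, 3, 2, 1
Ranks of variable 2: 5, 1, 4, 6, 2, 3
d = r₁ − r₂: 0, 5, 0, -3, 0, -2
d²: 0, 25, 0, 9, 0, 4; Σd² = 38
ρ = 1 − 6·38/(6·35) = 1 − 228/210 = -0.086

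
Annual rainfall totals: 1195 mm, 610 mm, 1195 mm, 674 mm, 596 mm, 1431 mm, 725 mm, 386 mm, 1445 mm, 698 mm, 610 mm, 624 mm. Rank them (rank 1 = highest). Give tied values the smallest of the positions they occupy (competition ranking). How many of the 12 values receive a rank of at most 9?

Sorted (descending): 1445, 1431, 1195, 1195, 725, 698, 674, 624, 610, 610, 596, 386
The 2 values of 1195 occupy positions 3–4 → each gets rank 3.
The 2 values of 610 occupy positions 9–10 → each gets rank 9.
Ranks ≤ 9: {1, 2, 3, 3, 5, 6, 7, 8, 9, 9} → 10 values.

10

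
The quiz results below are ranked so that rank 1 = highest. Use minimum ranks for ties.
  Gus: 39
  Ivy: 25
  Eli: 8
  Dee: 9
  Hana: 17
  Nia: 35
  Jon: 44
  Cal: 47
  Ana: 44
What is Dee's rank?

8

Sorted (descending): 47, 44, 44, 39, 35, 25, 17, 9, 8
The 2 values of 44 occupy positions 2–3 → each gets rank 2.
Dee has value 9 → rank 8.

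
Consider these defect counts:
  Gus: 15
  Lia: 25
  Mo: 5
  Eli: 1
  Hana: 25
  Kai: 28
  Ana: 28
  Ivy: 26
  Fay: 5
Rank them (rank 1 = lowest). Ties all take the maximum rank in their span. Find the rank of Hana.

6

Sorted (ascending): 1, 5, 5, 15, 25, 25, 26, 28, 28
The 2 values of 5 occupy positions 2–3 → each gets rank 3.
The 2 values of 25 occupy positions 5–6 → each gets rank 6.
The 2 values of 28 occupy positions 8–9 → each gets rank 9.
Hana has value 25 → rank 6.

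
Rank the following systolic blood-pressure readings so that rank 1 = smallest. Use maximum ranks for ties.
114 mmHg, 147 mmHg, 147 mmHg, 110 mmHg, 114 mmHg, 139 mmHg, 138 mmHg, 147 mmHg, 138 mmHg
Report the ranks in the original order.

3, 9, 9, 1, 3, 6, 5, 9, 5

Sorted (ascending): 110, 114, 114, 138, 138, 139, 147, 147, 147
The 2 values of 114 occupy positions 2–3 → each gets rank 3.
The 2 values of 138 occupy positions 4–5 → each gets rank 5.
The 3 values of 147 occupy positions 7–9 → each gets rank 9.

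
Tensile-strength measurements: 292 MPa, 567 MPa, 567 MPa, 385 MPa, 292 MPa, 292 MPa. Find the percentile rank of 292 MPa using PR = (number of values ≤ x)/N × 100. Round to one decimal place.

50.0

N = 6.
Strictly below 292: 0. Equal to 292: 3.
PR = 3/6 × 100 = 50.0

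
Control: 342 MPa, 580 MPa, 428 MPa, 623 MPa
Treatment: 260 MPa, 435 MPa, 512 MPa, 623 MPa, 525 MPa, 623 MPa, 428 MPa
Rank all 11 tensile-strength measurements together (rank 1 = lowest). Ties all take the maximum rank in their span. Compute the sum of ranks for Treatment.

45

Sorted (ascending): 260, 342, 428, 428, 435, 512, 525, 580, 623, 623, 623
The 2 values of 428 occupy positions 3–4 → each gets rank 4.
The 3 values of 623 occupy positions 9–11 → each gets rank 11.
Treatment values → pooled ranks: 260→1, 435→5, 512→6, 623→11, 525→7, 623→11, 428→4
Rank sum = 1 + 5 + 6 + 11 + 7 + 11 + 4 = 45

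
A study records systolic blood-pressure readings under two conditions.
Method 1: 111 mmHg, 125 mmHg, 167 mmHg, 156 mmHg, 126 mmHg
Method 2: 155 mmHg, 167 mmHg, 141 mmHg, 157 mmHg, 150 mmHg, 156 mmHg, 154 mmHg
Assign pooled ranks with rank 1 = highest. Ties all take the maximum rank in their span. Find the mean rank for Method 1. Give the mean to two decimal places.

Sorted (descending): 167, 167, 157, 156, 156, 155, 154, 150, 141, 126, 125, 111
The 2 values of 167 occupy positions 1–2 → each gets rank 2.
The 2 values of 156 occupy positions 4–5 → each gets rank 5.
Method 1 values → pooled ranks: 111→12, 125→11, 167→2, 156→5, 126→10
Mean rank = (12 + 11 + 2 + 5 + 10) / 5 = 8.00

8.00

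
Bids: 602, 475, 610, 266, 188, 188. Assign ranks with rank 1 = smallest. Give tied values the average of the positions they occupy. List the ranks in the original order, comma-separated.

Sorted (ascending): 188, 188, 266, 475, 602, 610
The 2 values of 188 occupy positions 1–2 → average rank (1+2)/2 = 1.5.

5, 4, 6, 3, 1.5, 1.5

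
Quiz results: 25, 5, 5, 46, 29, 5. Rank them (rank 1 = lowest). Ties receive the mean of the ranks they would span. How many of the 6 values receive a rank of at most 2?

Sorted (ascending): 5, 5, 5, 25, 29, 46
The 3 values of 5 occupy positions 1–3 → average rank 2.
Ranks ≤ 2: {2, 2, 2} → 3 values.

3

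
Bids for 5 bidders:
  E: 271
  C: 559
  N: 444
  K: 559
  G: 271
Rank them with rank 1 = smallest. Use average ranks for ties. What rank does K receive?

Sorted (ascending): 271, 271, 444, 559, 559
The 2 values of 271 occupy positions 1–2 → average rank (1+2)/2 = 1.5.
The 2 values of 559 occupy positions 4–5 → average rank (4+5)/2 = 4.5.
K has value 559 → rank 4.5.

4.5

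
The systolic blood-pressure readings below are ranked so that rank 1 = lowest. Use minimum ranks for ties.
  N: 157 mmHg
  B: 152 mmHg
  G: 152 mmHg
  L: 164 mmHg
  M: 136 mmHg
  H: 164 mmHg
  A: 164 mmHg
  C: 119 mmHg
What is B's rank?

Sorted (ascending): 119, 136, 152, 152, 157, 164, 164, 164
The 2 values of 152 occupy positions 3–4 → each gets rank 3.
The 3 values of 164 occupy positions 6–8 → each gets rank 6.
B has value 152 mmHg → rank 3.

3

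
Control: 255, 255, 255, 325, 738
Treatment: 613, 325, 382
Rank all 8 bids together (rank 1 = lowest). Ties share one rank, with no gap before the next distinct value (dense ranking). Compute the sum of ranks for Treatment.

9

Sorted (ascending): 255, 255, 255, 325, 325, 382, 613, 738
The 3 values of 255 share dense rank 1.
The 2 values of 325 share dense rank 2.
Remaining distinct values take the next consecutive integers.
Treatment values → pooled ranks: 613→4, 325→2, 382→3
Rank sum = 4 + 2 + 3 = 9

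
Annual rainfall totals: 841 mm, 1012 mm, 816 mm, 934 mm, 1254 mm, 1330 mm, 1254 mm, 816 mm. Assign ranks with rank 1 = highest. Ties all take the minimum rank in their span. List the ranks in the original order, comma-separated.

Sorted (descending): 1330, 1254, 1254, 1012, 934, 841, 816, 816
The 2 values of 1254 occupy positions 2–3 → each gets rank 2.
The 2 values of 816 occupy positions 7–8 → each gets rank 7.

6, 4, 7, 5, 2, 1, 2, 7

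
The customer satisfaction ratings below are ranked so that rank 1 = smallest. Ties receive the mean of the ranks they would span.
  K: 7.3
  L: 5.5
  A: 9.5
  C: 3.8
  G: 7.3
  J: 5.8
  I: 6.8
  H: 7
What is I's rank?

Sorted (ascending): 3.8, 5.5, 5.8, 6.8, 7, 7.3, 7.3, 9.5
The 2 values of 7.3 occupy positions 6–7 → average rank (6+7)/2 = 6.5.
I has value 6.8 → rank 4.

4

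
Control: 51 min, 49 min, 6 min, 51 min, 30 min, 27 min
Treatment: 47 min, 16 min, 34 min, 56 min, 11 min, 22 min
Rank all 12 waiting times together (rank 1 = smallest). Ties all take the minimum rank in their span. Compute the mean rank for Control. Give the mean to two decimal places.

6.83

Sorted (ascending): 6, 11, 16, 22, 27, 30, 34, 47, 49, 51, 51, 56
The 2 values of 51 occupy positions 10–11 → each gets rank 10.
Control values → pooled ranks: 51→10, 49→9, 6→1, 51→10, 30→6, 27→5
Mean rank = (10 + 9 + 1 + 10 + 6 + 5) / 6 = 6.83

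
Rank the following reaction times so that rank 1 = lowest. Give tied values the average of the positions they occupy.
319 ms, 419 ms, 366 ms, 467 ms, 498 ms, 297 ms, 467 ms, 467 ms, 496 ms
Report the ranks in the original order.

2, 4, 3, 6, 9, 1, 6, 6, 8

Sorted (ascending): 297, 319, 366, 419, 467, 467, 467, 496, 498
The 3 values of 467 occupy positions 5–7 → average rank 6.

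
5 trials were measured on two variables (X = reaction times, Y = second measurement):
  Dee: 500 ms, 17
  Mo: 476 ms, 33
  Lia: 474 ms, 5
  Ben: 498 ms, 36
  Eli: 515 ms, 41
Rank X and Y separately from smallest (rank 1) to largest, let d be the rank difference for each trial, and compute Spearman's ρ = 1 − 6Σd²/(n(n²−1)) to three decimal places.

0.700

Ranks of variable 1: 4, 2, 1, 3, 5
Ranks of variable 2: 2, 3, 1, 4, 5
d = r₁ − r₂: 2, -1, 0, -1, 0
d²: 4, 1, 0, 1, 0; Σd² = 6
ρ = 1 − 6·6/(5·24) = 1 − 36/120 = 0.700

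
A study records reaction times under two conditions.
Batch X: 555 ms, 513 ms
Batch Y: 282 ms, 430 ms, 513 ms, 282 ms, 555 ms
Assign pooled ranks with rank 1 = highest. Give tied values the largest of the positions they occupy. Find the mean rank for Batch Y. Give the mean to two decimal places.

Sorted (descending): 555, 555, 513, 513, 430, 282, 282
The 2 values of 555 occupy positions 1–2 → each gets rank 2.
The 2 values of 513 occupy positions 3–4 → each gets rank 4.
The 2 values of 282 occupy positions 6–7 → each gets rank 7.
Batch Y values → pooled ranks: 282→7, 430→5, 513→4, 282→7, 555→2
Mean rank = (7 + 5 + 4 + 7 + 2) / 5 = 5.00

5.00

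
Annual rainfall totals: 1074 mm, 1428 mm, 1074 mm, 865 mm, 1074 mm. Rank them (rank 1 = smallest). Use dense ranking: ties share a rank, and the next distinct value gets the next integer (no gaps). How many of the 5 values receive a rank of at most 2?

Sorted (ascending): 865, 1074, 1074, 1074, 1428
The 3 values of 1074 share dense rank 2.
Remaining distinct values take the next consecutive integers.
Ranks ≤ 2: {1, 2, 2, 2} → 4 values.

4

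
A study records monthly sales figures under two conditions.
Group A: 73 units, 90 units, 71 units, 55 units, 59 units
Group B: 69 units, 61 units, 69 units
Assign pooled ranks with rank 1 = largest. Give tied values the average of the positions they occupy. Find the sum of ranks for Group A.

21

Sorted (descending): 90, 73, 71, 69, 69, 61, 59, 55
The 2 values of 69 occupy positions 4–5 → average rank (4+5)/2 = 4.5.
Group A values → pooled ranks: 73→2, 90→1, 71→3, 55→8, 59→7
Rank sum = 2 + 1 + 3 + 8 + 7 = 21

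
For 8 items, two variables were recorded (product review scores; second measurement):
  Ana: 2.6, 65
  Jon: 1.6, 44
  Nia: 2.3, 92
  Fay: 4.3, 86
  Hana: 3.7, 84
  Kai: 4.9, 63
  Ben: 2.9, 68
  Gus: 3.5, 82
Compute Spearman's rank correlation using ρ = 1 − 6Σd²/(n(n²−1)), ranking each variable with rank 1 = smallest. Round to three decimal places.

Ranks of variable 1: 3, 1, 2, 7, 6, 8, 4, 5
Ranks of variable 2: 3, 1, 8, 7, 6, 2, 4, 5
d = r₁ − r₂: 0, 0, -6, 0, 0, 6, 0, 0
d²: 0, 0, 36, 0, 0, 36, 0, 0; Σd² = 72
ρ = 1 − 6·72/(8·63) = 1 − 432/504 = 0.143

0.143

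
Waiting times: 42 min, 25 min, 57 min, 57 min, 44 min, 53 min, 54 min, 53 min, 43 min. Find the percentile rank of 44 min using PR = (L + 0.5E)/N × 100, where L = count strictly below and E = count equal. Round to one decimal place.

38.9

N = 9.
Strictly below 44: 3. Equal to 44: 1.
PR = (3 + 0.5·1)/9 × 100 = 38.9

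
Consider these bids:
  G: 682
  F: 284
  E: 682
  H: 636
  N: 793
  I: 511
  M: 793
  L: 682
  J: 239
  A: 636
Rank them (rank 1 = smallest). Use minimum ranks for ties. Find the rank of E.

6

Sorted (ascending): 239, 284, 511, 636, 636, 682, 682, 682, 793, 793
The 2 values of 636 occupy positions 4–5 → each gets rank 4.
The 3 values of 682 occupy positions 6–8 → each gets rank 6.
The 2 values of 793 occupy positions 9–10 → each gets rank 9.
E has value 682 → rank 6.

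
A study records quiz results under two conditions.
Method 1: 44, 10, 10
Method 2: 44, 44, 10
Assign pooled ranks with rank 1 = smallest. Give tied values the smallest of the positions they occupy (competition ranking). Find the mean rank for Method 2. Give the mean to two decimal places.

Sorted (ascending): 10, 10, 10, 44, 44, 44
The 3 values of 10 occupy positions 1–3 → each gets rank 1.
The 3 values of 44 occupy positions 4–6 → each gets rank 4.
Method 2 values → pooled ranks: 44→4, 44→4, 10→1
Mean rank = (4 + 4 + 1) / 3 = 3.00

3.00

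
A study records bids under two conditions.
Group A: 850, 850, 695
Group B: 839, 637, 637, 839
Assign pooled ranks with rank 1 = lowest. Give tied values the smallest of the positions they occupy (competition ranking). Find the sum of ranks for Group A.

Sorted (ascending): 637, 637, 695, 839, 839, 850, 850
The 2 values of 637 occupy positions 1–2 → each gets rank 1.
The 2 values of 839 occupy positions 4–5 → each gets rank 4.
The 2 values of 850 occupy positions 6–7 → each gets rank 6.
Group A values → pooled ranks: 850→6, 850→6, 695→3
Rank sum = 6 + 6 + 3 = 15

15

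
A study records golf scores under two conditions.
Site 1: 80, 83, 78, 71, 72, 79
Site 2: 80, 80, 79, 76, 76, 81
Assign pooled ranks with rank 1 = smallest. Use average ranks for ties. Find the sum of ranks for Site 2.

Sorted (ascending): 71, 72, 76, 76, 78, 79, 79, 80, 80, 80, 81, 83
The 2 values of 76 occupy positions 3–4 → average rank (3+4)/2 = 3.5.
The 2 values of 79 occupy positions 6–7 → average rank (6+7)/2 = 6.5.
The 3 values of 80 occupy positions 8–10 → average rank 9.
Site 2 values → pooled ranks: 80→9, 80→9, 79→6.5, 76→3.5, 76→3.5, 81→11
Rank sum = 9 + 9 + 6.5 + 3.5 + 3.5 + 11 = 42.5

42.5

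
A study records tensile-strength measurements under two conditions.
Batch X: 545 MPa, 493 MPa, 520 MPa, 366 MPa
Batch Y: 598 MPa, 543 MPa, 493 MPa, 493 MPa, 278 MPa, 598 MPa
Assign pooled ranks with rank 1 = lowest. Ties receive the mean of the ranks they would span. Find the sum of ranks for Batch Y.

35

Sorted (ascending): 278, 366, 493, 493, 493, 520, 543, 545, 598, 598
The 3 values of 493 occupy positions 3–5 → average rank 4.
The 2 values of 598 occupy positions 9–10 → average rank (9+10)/2 = 9.5.
Batch Y values → pooled ranks: 598→9.5, 543→7, 493→4, 493→4, 278→1, 598→9.5
Rank sum = 9.5 + 7 + 4 + 4 + 1 + 9.5 = 35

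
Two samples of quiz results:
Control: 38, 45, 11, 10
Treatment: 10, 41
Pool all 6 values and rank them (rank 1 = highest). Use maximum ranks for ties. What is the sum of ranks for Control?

14

Sorted (descending): 45, 41, 38, 11, 10, 10
The 2 values of 10 occupy positions 5–6 → each gets rank 6.
Control values → pooled ranks: 38→3, 45→1, 11→4, 10→6
Rank sum = 3 + 1 + 4 + 6 = 14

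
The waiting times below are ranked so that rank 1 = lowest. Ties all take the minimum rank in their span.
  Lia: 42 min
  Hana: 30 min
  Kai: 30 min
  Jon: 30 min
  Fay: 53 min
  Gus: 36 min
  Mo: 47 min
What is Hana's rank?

1

Sorted (ascending): 30, 30, 30, 36, 42, 47, 53
The 3 values of 30 occupy positions 1–3 → each gets rank 1.
Hana has value 30 min → rank 1.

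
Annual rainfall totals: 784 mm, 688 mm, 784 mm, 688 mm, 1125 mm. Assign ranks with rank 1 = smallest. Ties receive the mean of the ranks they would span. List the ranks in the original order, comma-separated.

3.5, 1.5, 3.5, 1.5, 5

Sorted (ascending): 688, 688, 784, 784, 1125
The 2 values of 688 occupy positions 1–2 → average rank (1+2)/2 = 1.5.
The 2 values of 784 occupy positions 3–4 → average rank (3+4)/2 = 3.5.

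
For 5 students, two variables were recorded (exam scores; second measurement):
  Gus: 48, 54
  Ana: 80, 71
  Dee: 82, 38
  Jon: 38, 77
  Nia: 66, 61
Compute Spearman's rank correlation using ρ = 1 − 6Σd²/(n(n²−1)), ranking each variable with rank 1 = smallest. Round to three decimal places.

Ranks of variable 1: 2, 4, 5, 1, 3
Ranks of variable 2: 2, 4, 1, 5, 3
d = r₁ − r₂: 0, 0, 4, -4, 0
d²: 0, 0, 16, 16, 0; Σd² = 32
ρ = 1 − 6·32/(5·24) = 1 − 192/120 = -0.600

-0.600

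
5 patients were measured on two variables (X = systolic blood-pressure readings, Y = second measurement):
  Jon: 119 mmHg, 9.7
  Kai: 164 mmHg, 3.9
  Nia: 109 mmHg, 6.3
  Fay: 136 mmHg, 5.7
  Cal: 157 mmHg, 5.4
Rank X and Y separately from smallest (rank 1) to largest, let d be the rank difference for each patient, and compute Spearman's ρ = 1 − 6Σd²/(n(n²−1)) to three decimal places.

-0.900

Ranks of variable 1: 2, 5, 1, 3, 4
Ranks of variable 2: 5, 1, 4, 3, 2
d = r₁ − r₂: -3, 4, -3, 0, 2
d²: 9, 16, 9, 0, 4; Σd² = 38
ρ = 1 − 6·38/(5·24) = 1 − 228/120 = -0.900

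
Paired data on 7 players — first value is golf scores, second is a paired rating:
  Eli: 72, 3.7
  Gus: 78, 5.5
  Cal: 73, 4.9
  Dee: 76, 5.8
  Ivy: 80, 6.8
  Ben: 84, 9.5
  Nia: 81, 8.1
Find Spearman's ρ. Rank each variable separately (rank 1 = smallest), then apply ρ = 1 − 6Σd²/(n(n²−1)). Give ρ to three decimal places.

0.964

Ranks of variable 1: 1, 4, 2, 3, 5, 7, 6
Ranks of variable 2: 1, 3, 2, 4, 5, 7, 6
d = r₁ − r₂: 0, 1, 0, -1, 0, 0, 0
d²: 0, 1, 0, 1, 0, 0, 0; Σd² = 2
ρ = 1 − 6·2/(7·48) = 1 − 12/336 = 0.964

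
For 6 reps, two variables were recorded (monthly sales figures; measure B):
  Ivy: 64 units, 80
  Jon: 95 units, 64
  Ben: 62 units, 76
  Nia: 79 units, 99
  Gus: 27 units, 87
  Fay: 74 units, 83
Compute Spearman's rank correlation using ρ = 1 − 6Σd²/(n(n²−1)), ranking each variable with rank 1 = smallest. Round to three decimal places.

Ranks of variable 1: 3, 6, 2, 5, 1, 4
Ranks of variable 2: 3, 1, 2, 6, 5, 4
d = r₁ − r₂: 0, 5, 0, -1, -4, 0
d²: 0, 25, 0, 1, 16, 0; Σd² = 42
ρ = 1 − 6·42/(6·35) = 1 − 252/210 = -0.200

-0.200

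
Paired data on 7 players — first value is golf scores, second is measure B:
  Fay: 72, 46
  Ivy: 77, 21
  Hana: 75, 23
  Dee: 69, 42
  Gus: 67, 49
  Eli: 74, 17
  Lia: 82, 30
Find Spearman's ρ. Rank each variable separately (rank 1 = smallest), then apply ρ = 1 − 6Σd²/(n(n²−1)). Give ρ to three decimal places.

-0.643

Ranks of variable 1: 3, 6, 5, 2, 1, 4, 7
Ranks of variable 2: 6, 2, 3, 5, 7, 1, 4
d = r₁ − r₂: -3, 4, 2, -3, -6, 3, 3
d²: 9, 16, 4, 9, 36, 9, 9; Σd² = 92
ρ = 1 − 6·92/(7·48) = 1 − 552/336 = -0.643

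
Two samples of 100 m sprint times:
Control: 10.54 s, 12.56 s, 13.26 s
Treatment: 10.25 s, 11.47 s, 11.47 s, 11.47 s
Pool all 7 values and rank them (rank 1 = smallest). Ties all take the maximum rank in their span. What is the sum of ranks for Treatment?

16

Sorted (ascending): 10.25, 10.54, 11.47, 11.47, 11.47, 12.56, 13.26
The 3 values of 11.47 occupy positions 3–5 → each gets rank 5.
Treatment values → pooled ranks: 10.25→1, 11.47→5, 11.47→5, 11.47→5
Rank sum = 1 + 5 + 5 + 5 = 16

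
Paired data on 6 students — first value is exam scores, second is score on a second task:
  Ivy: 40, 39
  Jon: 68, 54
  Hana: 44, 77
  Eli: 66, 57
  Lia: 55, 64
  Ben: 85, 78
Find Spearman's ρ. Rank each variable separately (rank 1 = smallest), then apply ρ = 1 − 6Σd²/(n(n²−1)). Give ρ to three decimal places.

Ranks of variable 1: 1, 5, 2, 4, 3, 6
Ranks of variable 2: 1, 2, 5, 3, 4, 6
d = r₁ − r₂: 0, 3, -3, 1, -1, 0
d²: 0, 9, 9, 1, 1, 0; Σd² = 20
ρ = 1 − 6·20/(6·35) = 1 − 120/210 = 0.429

0.429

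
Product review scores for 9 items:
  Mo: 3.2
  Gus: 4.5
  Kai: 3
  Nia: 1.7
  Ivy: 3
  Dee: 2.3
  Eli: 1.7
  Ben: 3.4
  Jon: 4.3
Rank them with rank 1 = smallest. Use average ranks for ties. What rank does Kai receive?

Sorted (ascending): 1.7, 1.7, 2.3, 3, 3, 3.2, 3.4, 4.3, 4.5
The 2 values of 1.7 occupy positions 1–2 → average rank (1+2)/2 = 1.5.
The 2 values of 3 occupy positions 4–5 → average rank (4+5)/2 = 4.5.
Kai has value 3 → rank 4.5.

4.5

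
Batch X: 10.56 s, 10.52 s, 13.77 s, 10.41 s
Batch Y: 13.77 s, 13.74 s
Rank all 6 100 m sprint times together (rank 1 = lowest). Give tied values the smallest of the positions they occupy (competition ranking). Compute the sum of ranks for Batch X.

11

Sorted (ascending): 10.41, 10.52, 10.56, 13.74, 13.77, 13.77
The 2 values of 13.77 occupy positions 5–6 → each gets rank 5.
Batch X values → pooled ranks: 10.56→3, 10.52→2, 13.77→5, 10.41→1
Rank sum = 3 + 2 + 5 + 1 = 11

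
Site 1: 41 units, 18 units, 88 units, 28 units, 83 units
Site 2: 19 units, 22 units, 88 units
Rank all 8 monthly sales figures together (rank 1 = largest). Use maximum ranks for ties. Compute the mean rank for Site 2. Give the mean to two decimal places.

5.00

Sorted (descending): 88, 88, 83, 41, 28, 22, 19, 18
The 2 values of 88 occupy positions 1–2 → each gets rank 2.
Site 2 values → pooled ranks: 19→7, 22→6, 88→2
Mean rank = (7 + 6 + 2) / 3 = 5.00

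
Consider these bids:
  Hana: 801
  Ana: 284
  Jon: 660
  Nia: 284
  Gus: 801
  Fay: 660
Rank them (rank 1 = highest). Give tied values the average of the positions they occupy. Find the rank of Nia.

Sorted (descending): 801, 801, 660, 660, 284, 284
The 2 values of 801 occupy positions 1–2 → average rank (1+2)/2 = 1.5.
The 2 values of 660 occupy positions 3–4 → average rank (3+4)/2 = 3.5.
The 2 values of 284 occupy positions 5–6 → average rank (5+6)/2 = 5.5.
Nia has value 284 → rank 5.5.

5.5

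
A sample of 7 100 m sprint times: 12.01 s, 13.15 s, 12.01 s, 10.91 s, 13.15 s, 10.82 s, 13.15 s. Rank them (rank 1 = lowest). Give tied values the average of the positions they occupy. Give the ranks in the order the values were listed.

3.5, 6, 3.5, 2, 6, 1, 6

Sorted (ascending): 10.82, 10.91, 12.01, 12.01, 13.15, 13.15, 13.15
The 2 values of 12.01 occupy positions 3–4 → average rank (3+4)/2 = 3.5.
The 3 values of 13.15 occupy positions 5–7 → average rank 6.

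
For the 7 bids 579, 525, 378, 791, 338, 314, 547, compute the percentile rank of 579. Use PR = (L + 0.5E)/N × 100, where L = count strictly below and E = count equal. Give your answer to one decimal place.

N = 7.
Strictly below 579: 5. Equal to 579: 1.
PR = (5 + 0.5·1)/7 × 100 = 78.6

78.6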